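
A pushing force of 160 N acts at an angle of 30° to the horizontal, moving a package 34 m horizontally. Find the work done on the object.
W = F·d·cosθ = (160)(34)cos(30°) = 4711 J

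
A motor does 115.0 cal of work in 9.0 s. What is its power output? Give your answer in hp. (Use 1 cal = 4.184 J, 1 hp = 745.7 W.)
Convert to SI: W = 481.16 J, t = 9.0 s
P = W/t = 481.16/9.0 = 53.4622 W = 0.07169 hp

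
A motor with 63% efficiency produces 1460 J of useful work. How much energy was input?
W_in = W_out/η = 1460/0.63 = 2317 J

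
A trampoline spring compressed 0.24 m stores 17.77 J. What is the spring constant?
k = 2·PE/x² = 2·17.77/(0.24)² = 617.0 N/m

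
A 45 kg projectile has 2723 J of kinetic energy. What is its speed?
v = √(2·KE/m) = √(2·2723/45) = 11.0 m/s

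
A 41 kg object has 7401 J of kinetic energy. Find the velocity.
v = √(2·KE/m) = √(2·7401/41) = 19.0 m/s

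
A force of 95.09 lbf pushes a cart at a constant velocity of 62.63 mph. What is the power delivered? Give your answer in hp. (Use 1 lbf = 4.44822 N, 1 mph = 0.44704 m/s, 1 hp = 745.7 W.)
Convert to SI: F = 422.981 N, v = 27.9981 m/s
P = Fv = (422.981)(27.9981) = 11842.7 W = 15.88 hp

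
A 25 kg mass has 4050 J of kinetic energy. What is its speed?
v = √(2·KE/m) = √(2·4050/25) = 18.0 m/s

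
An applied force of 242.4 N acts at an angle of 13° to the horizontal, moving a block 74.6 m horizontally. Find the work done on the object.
W = F·d·cosθ = (242.4)(74.6)cos(13°) = 17620 J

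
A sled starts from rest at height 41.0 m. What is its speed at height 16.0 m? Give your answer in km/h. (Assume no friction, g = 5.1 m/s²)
mgh₁ = mgh₂ + ½mv² ⇒ v = √(2g(h₁−h₂)) = √(2·5.1·25.0) = 15.9687 m/s = 57.49 km/h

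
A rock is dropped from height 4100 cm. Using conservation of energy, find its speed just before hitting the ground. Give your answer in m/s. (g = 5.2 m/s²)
Convert to SI: h = 41.0 m
mgh = ½mv² ⇒ v = √(2gh) = √(2·5.2·41.0) = 20.65 m/s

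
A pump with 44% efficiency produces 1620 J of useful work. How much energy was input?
W_in = W_out/η = 1620/0.44 = 3682 J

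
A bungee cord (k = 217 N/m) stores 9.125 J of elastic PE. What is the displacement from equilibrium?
x = √(2·PE/k) = √(2·9.125/217) = 0.29 m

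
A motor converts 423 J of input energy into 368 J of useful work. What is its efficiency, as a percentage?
η = W_out/W_in = 368/423 = 87.0%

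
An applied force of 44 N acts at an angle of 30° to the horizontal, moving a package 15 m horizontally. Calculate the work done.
W = F·d·cosθ = (44)(15)cos(30°) = 571.6 J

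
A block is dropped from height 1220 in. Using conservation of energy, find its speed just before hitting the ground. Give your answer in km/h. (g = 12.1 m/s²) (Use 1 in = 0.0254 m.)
Convert to SI: h = 30.988 m
mgh = ½mv² ⇒ v = √(2gh) = √(2·12.1·30.988) = 27.3845 m/s = 98.58 km/h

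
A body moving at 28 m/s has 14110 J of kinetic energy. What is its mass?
m = 2·KE/v² = 2·14110/(28)² = 35.99 kg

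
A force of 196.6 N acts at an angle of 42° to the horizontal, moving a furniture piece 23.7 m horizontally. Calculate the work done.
W = F·d·cosθ = (196.6)(23.7)cos(42°) = 3463 J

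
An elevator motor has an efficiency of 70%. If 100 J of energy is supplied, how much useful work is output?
W_out = η·W_in = 0.7·100 = 70.0 J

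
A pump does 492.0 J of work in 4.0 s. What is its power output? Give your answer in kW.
P = W/t = 492.0/4.0 = 123.0 W = 0.123 kW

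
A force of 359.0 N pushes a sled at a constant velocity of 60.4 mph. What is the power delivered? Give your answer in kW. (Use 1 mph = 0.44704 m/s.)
Convert to SI: F = 359.0 N, v = 27.0012 m/s
P = Fv = (359.0)(27.0012) = 9693.44 W = 9.693 kW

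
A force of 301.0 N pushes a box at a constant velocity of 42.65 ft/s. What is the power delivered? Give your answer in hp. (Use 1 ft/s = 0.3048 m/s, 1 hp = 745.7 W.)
Convert to SI: F = 301.0 N, v = 12.9997 m/s
P = Fv = (301.0)(12.9997) = 3912.92 W = 5.247 hp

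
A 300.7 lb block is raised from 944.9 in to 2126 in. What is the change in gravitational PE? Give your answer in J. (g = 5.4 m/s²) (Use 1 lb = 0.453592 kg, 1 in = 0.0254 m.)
Convert to SI: m = 136.395 kg, Δh = 29.9999 m
ΔPE = mgΔh = (136.395)(5.4)(29.9999) = 22100 J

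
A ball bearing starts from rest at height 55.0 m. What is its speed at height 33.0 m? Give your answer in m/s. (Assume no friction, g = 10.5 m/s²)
mgh₁ = mgh₂ + ½mv² ⇒ v = √(2g(h₁−h₂)) = √(2·10.5·22.0) = 21.49 m/s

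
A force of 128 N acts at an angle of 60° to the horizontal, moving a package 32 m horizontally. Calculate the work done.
W = F·d·cosθ = (128)(32)cos(60°) = 2048 J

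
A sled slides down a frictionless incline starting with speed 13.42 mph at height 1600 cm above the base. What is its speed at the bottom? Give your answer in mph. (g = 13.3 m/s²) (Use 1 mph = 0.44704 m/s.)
Convert to SI: v₀ = 5.99928 m/s, h = 16.0 m
½mv₀² + mgh = ½mv² ⇒ v = √(v₀² + 2gh) = √(5.99928² + 2·13.3·16.0) = 21.4847 m/s = 48.06 mph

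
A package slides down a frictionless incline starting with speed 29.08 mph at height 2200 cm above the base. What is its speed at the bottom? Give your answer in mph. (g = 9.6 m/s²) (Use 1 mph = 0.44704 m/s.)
Convert to SI: v₀ = 12.9999 m/s, h = 22.0 m
½mv₀² + mgh = ½mv² ⇒ v = √(v₀² + 2gh) = √(12.9999² + 2·9.6·22.0) = 24.3187 m/s = 54.4 mph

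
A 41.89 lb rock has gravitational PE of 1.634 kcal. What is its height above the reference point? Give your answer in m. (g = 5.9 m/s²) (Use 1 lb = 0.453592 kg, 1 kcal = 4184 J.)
Convert to SI: m = 19.001 kg, PE = 6836.66 J
h = PE/(mg) = 6836.66/(19.001·5.9) = 60.98 m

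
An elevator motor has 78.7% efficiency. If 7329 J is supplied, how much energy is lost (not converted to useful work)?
W_lost = W_in(1 − η) = 7329·(1 − 0.787) = 1561 J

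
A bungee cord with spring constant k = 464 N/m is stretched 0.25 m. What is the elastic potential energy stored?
PE = ½kx² = ½(464)(0.25)² = 14.5 J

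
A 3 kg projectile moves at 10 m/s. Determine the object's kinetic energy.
KE = ½mv² = ½(3)(10)² = 150.0 J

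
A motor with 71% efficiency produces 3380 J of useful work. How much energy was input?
W_in = W_out/η = 3380/0.71 = 4761 J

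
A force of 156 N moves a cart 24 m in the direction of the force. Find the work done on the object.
W = F·d = (156)(24) = 3744 J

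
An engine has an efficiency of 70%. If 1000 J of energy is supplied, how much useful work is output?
W_out = η·W_in = 0.7·1000 = 700.0 J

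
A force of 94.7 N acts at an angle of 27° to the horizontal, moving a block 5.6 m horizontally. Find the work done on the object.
W = F·d·cosθ = (94.7)(5.6)cos(27°) = 472.5 J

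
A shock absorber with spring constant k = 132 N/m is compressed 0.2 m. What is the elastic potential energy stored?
PE = ½kx² = ½(132)(0.2)² = 2.64 J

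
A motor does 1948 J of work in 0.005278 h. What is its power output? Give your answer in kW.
Convert to SI: W = 1948.0 J, t = 19.0008 s
P = W/t = 1948.0/19.0008 = 102.522 W = 0.1025 kW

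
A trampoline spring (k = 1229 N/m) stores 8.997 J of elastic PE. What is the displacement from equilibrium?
x = √(2·PE/k) = √(2·8.997/1229) = 0.121 m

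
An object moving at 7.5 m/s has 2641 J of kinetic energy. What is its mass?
m = 2·KE/v² = 2·2641/(7.5)² = 93.9 kg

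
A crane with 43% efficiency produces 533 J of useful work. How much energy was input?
W_in = W_out/η = 533/0.43 = 1240 J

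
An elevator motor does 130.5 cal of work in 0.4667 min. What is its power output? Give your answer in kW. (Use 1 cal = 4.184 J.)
Convert to SI: W = 546.012 J, t = 28.002 s
P = W/t = 546.012/28.002 = 19.499 W = 0.0195 kW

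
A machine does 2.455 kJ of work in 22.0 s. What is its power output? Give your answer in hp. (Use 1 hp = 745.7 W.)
Convert to SI: W = 2455.0 J, t = 22.0 s
P = W/t = 2455.0/22.0 = 111.591 W = 0.1496 hp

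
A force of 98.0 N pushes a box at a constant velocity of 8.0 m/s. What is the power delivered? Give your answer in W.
P = Fv = (98.0)(8.0) = 784.0 W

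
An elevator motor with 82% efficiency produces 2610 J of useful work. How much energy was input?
W_in = W_out/η = 2610/0.82 = 3183 J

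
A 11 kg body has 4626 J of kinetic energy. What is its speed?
v = √(2·KE/m) = √(2·4626/11) = 29.0 m/s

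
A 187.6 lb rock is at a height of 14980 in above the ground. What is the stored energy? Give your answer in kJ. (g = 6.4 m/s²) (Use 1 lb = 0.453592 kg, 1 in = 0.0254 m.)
Convert to SI: m = 85.0939 kg, h = 380.492 m
PE = mgh = (85.0939)(6.4)(380.492) = 207216 J = 207.2 kJ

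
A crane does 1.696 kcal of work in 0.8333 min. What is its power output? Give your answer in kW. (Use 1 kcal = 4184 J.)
Convert to SI: W = 7096.06 J, t = 49.998 s
P = W/t = 7096.06/49.998 = 141.927 W = 0.1419 kW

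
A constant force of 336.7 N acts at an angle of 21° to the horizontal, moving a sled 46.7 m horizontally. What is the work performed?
W = F·d·cosθ = (336.7)(46.7)cos(21°) = 14680 J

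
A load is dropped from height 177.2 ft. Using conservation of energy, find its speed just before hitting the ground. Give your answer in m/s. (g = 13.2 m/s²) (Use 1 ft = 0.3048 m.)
Convert to SI: h = 54.0106 m
mgh = ½mv² ⇒ v = √(2gh) = √(2·13.2·54.0106) = 37.76 m/s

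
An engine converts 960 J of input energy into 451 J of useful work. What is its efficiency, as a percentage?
η = W_out/W_in = 451/960 = 46.98%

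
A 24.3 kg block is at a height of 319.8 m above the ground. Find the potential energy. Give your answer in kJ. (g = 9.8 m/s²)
PE = mgh = (24.3)(9.8)(319.8) = 76157.2 J = 76.16 kJ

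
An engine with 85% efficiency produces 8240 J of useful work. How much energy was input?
W_in = W_out/η = 8240/0.85 = 9694 J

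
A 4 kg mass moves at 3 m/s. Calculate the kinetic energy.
KE = ½mv² = ½(4)(3)² = 18.0 J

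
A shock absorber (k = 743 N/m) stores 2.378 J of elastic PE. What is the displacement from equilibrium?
x = √(2·PE/k) = √(2·2.378/743) = 0.08001 m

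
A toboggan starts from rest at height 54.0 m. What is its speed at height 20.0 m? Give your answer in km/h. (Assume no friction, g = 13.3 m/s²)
mgh₁ = mgh₂ + ½mv² ⇒ v = √(2g(h₁−h₂)) = √(2·13.3·34.0) = 30.0732 m/s = 108.3 km/h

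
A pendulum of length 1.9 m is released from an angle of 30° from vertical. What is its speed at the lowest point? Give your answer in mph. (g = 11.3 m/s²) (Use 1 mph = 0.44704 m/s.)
h = L(1 − cosθ) = 1.9(1 − cos30°) = 0.254552 m
v = √(2gh) = √(2·11.3·0.254552) = 2.39851 m/s = 5.365 mph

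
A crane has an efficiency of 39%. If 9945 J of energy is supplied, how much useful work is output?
W_out = η·W_in = 0.39·9945 = 3878.55 J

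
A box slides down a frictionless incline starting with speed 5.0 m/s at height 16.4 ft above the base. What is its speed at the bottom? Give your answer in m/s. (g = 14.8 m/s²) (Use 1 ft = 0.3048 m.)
Convert to SI: v₀ = 5.0 m/s, h = 4.99872 m
½mv₀² + mgh = ½mv² ⇒ v = √(v₀² + 2gh) = √(5.0² + 2·14.8·4.99872) = 13.15 m/s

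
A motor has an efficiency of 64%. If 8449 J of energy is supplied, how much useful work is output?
W_out = η·W_in = 0.64·8449 = 5407.36 J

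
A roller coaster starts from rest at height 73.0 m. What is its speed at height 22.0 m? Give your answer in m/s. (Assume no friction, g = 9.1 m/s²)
mgh₁ = mgh₂ + ½mv² ⇒ v = √(2g(h₁−h₂)) = √(2·9.1·51.0) = 30.47 m/s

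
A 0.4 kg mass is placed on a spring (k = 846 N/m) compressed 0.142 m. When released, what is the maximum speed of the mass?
½kx² = ½mv² ⇒ v = x√(k/m) = (0.142)√(846/0.4) = 6.53 m/s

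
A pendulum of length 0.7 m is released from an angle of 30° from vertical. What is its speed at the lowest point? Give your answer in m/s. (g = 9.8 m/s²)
h = L(1 − cosθ) = 0.7(1 − cos30°) = 0.0937822 m
v = √(2gh) = √(2·9.8·0.0937822) = 1.356 m/s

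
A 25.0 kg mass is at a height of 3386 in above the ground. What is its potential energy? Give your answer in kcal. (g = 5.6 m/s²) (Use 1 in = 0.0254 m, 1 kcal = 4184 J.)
Convert to SI: m = 25.0 kg, h = 86.0044 m
PE = mgh = (25.0)(5.6)(86.0044) = 12040.6 J = 2.878 kcal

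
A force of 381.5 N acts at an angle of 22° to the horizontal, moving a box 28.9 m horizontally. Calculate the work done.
W = F·d·cosθ = (381.5)(28.9)cos(22°) = 10220 J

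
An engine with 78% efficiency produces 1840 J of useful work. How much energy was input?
W_in = W_out/η = 1840/0.78 = 2359 J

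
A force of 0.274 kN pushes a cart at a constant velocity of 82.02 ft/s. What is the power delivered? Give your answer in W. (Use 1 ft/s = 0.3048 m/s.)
Convert to SI: F = 274.0 N, v = 24.9997 m/s
P = Fv = (274.0)(24.9997) = 6850 W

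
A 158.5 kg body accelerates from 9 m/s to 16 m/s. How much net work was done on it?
W = ΔKE = ½m(v₂² − v₁²) = ½(158.5)(16² − 9²) = 13868.75 J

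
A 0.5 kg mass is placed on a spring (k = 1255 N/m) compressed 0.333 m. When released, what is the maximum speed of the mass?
½kx² = ½mv² ⇒ v = x√(k/m) = (0.333)√(1255/0.5) = 16.68 m/s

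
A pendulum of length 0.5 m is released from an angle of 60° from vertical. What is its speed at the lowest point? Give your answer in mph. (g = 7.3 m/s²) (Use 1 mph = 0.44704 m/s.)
h = L(1 − cosθ) = 0.5(1 − cos60°) = 0.25 m
v = √(2gh) = √(2·7.3·0.25) = 1.9105 m/s = 4.274 mph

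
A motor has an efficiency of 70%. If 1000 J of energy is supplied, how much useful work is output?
W_out = η·W_in = 0.7·1000 = 700.0 J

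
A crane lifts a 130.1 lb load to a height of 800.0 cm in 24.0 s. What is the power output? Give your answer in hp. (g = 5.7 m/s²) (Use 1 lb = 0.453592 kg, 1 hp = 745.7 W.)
Convert to SI: m = 59.0123 kg, h = 8.0 m, t = 24.0 s
P = mgh/t = (59.0123)(5.7)(8.0)/24.0 = 112.123 W = 0.1504 hp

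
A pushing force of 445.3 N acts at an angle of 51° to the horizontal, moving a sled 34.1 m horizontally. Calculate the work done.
W = F·d·cosθ = (445.3)(34.1)cos(51°) = 9556 J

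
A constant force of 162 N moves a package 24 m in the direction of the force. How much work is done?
W = F·d = (162)(24) = 3888 J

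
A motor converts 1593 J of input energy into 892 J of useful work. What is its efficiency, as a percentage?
η = W_out/W_in = 892/1593 = 55.99%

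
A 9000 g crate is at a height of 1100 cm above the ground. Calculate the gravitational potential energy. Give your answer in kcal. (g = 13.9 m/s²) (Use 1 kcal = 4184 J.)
Convert to SI: m = 9.0 kg, h = 11.0 m
PE = mgh = (9.0)(13.9)(11.0) = 1376.1 J = 0.3289 kcal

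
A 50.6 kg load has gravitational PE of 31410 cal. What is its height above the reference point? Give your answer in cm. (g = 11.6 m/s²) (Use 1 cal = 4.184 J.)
Convert to SI: m = 50.6 kg, PE = 131419 J
h = PE/(mg) = 131419/(50.6·11.6) = 223.898 m = 22390 cm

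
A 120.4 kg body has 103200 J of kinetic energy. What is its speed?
v = √(2·KE/m) = √(2·103200/120.4) = 41.4 m/s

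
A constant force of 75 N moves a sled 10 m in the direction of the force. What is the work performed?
W = F·d = (75)(10) = 750.0 J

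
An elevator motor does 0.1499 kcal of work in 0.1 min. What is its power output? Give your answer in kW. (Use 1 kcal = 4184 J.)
Convert to SI: W = 627.182 J, t = 6.0 s
P = W/t = 627.182/6.0 = 104.53 W = 0.1045 kW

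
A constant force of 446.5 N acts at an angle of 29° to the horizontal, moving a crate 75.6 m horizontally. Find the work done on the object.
W = F·d·cosθ = (446.5)(75.6)cos(29°) = 29520 J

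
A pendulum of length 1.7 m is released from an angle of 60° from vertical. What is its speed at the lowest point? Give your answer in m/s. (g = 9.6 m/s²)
h = L(1 − cosθ) = 1.7(1 − cos60°) = 0.85 m
v = √(2gh) = √(2·9.6·0.85) = 4.04 m/s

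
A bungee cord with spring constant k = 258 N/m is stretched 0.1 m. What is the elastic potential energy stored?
PE = ½kx² = ½(258)(0.1)² = 1.29 J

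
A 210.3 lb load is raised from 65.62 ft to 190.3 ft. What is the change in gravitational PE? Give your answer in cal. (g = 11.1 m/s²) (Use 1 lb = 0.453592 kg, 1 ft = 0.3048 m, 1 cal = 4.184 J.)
Convert to SI: m = 95.3904 kg, Δh = 38.0025 m
ΔPE = mgΔh = (95.3904)(11.1)(38.0025) = 40238.3 J = 9617 cal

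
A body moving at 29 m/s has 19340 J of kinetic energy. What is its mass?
m = 2·KE/v² = 2·19340/(29)² = 45.99 kg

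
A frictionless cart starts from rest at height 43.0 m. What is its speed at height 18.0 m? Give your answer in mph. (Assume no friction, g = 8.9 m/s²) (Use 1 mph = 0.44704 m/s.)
mgh₁ = mgh₂ + ½mv² ⇒ v = √(2g(h₁−h₂)) = √(2·8.9·25.0) = 21.095 m/s = 47.19 mph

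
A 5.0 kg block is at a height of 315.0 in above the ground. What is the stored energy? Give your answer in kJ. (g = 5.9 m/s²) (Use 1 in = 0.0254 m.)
Convert to SI: m = 5.0 kg, h = 8.001 m
PE = mgh = (5.0)(5.9)(8.001) = 236.03 J = 0.236 kJ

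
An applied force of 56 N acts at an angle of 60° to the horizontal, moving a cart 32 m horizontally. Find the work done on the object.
W = F·d·cosθ = (56)(32)cos(60°) = 896.0 J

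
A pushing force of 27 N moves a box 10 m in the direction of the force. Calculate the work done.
W = F·d = (27)(10) = 270.0 J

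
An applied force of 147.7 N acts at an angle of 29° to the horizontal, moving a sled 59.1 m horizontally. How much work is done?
W = F·d·cosθ = (147.7)(59.1)cos(29°) = 7635 J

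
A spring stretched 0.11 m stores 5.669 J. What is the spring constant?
k = 2·PE/x² = 2·5.669/(0.11)² = 937.0 N/m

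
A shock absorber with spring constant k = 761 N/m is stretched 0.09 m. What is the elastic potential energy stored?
PE = ½kx² = ½(761)(0.09)² = 3.082 J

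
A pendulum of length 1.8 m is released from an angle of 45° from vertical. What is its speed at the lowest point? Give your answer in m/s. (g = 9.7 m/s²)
h = L(1 − cosθ) = 1.8(1 − cos45°) = 0.527208 m
v = √(2gh) = √(2·9.7·0.527208) = 3.198 m/s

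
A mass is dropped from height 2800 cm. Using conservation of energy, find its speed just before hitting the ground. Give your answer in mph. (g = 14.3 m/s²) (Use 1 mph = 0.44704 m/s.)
Convert to SI: h = 28.0 m
mgh = ½mv² ⇒ v = √(2gh) = √(2·14.3·28.0) = 28.2984 m/s = 63.3 mph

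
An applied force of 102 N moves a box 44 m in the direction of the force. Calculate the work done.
W = F·d = (102)(44) = 4488 J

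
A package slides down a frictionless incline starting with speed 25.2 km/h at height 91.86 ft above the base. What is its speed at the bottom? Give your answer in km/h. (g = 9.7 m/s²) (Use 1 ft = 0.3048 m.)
Convert to SI: v₀ = 7.0 m/s, h = 27.9989 m
½mv₀² + mgh = ½mv² ⇒ v = √(v₀² + 2gh) = √(7.0² + 2·9.7·27.9989) = 24.33473 m/s = 87.61 km/h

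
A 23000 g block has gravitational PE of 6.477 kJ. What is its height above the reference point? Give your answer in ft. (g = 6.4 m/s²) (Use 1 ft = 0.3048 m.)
Convert to SI: m = 23.0 kg, PE = 6477.0 J
h = PE/(mg) = 6477.0/(23.0·6.4) = 44.0014 m = 144.4 ft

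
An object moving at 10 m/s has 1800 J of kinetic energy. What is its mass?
m = 2·KE/v² = 2·1800/(10)² = 36.0 kg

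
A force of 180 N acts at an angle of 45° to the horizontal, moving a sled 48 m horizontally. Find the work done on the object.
W = F·d·cosθ = (180)(48)cos(45°) = 6109 J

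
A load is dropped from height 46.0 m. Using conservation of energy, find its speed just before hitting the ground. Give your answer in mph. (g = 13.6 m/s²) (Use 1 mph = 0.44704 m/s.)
mgh = ½mv² ⇒ v = √(2gh) = √(2·13.6·46.0) = 35.3723 m/s = 79.13 mph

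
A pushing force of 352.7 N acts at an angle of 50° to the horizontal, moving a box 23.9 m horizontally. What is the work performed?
W = F·d·cosθ = (352.7)(23.9)cos(50°) = 5418 J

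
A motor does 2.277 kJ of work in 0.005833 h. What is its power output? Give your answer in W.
Convert to SI: W = 2277.0 J, t = 20.9988 s
P = W/t = 2277.0/20.9988 = 108.4 W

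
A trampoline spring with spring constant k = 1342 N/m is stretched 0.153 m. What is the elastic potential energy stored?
PE = ½kx² = ½(1342)(0.153)² = 15.71 J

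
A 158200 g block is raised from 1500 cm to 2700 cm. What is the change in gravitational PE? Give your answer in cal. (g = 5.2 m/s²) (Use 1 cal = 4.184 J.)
Convert to SI: m = 158.2 kg, Δh = 12.0 m
ΔPE = mgΔh = (158.2)(5.2)(12.0) = 9871.68 J = 2359 cal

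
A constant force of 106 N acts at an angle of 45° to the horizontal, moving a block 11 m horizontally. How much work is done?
W = F·d·cosθ = (106)(11)cos(45°) = 824.5 J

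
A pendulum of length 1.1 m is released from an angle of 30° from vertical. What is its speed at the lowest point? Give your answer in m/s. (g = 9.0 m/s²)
h = L(1 − cosθ) = 1.1(1 − cos30°) = 0.147372 m
v = √(2gh) = √(2·9.0·0.147372) = 1.629 m/s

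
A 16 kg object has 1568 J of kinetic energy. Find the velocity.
v = √(2·KE/m) = √(2·1568/16) = 14.0 m/s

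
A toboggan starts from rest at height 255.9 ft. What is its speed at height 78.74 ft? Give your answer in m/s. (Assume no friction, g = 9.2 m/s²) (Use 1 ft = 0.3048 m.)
Convert to SI: h₁−h₂ = 53.9984 m
mgh₁ = mgh₂ + ½mv² ⇒ v = √(2g(h₁−h₂)) = √(2·9.2·53.9984) = 31.52 m/s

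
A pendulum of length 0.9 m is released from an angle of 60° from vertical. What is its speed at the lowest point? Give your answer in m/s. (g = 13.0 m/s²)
h = L(1 − cosθ) = 0.9(1 − cos60°) = 0.45 m
v = √(2gh) = √(2·13.0·0.45) = 3.421 m/s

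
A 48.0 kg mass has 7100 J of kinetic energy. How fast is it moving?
v = √(2·KE/m) = √(2·7100/48.0) = 17.2 m/s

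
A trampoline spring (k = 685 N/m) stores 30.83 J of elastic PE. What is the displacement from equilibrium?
x = √(2·PE/k) = √(2·30.83/685) = 0.3 m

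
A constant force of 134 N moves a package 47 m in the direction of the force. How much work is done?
W = F·d = (134)(47) = 6298 J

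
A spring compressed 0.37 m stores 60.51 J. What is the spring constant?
k = 2·PE/x² = 2·60.51/(0.37)² = 884.0 N/m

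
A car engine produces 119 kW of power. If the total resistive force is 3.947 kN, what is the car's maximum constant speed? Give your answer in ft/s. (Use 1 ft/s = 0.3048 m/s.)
Convert to SI: F = 3947.0 N
P = Fv ⇒ v = P/F = 119000 W/3947.0 N = 30.1495 m/s = 98.92 ft/s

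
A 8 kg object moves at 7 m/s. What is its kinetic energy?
KE = ½mv² = ½(8)(7)² = 196.0 J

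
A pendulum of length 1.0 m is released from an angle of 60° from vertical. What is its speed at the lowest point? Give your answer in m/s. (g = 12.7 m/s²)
h = L(1 − cosθ) = 1.0(1 − cos60°) = 0.5 m
v = √(2gh) = √(2·12.7·0.5) = 3.564 m/s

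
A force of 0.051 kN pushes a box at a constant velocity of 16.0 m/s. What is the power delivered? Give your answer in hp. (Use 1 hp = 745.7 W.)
Convert to SI: F = 51.0 N, v = 16.0 m/s
P = Fv = (51.0)(16.0) = 816.0 W = 1.094 hp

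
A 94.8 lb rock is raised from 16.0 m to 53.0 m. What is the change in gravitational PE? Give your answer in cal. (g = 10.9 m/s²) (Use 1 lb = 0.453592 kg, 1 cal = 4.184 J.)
Convert to SI: m = 43.0005 kg, Δh = 37.0 m
ΔPE = mgΔh = (43.0005)(10.9)(37.0) = 17342.1 J = 4145 cal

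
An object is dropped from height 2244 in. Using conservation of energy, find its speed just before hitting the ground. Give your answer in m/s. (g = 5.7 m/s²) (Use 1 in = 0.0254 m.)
Convert to SI: h = 56.9976 m
mgh = ½mv² ⇒ v = √(2gh) = √(2·5.7·56.9976) = 25.49 m/s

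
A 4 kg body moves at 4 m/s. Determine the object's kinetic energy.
KE = ½mv² = ½(4)(4)² = 32.0 J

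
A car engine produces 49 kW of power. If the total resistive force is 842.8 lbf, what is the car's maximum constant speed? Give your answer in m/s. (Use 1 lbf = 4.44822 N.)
Convert to SI: F = 3748.96 N
P = Fv ⇒ v = P/F = 49000 W/3748.96 N = 13.07 m/s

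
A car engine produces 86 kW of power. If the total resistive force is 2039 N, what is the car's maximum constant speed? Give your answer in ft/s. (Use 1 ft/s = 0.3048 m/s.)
P = Fv ⇒ v = P/F = 86000 W/2039.0 N = 42.1775 m/s = 138.4 ft/s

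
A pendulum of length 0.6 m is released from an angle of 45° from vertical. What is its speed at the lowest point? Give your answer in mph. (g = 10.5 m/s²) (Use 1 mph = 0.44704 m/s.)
h = L(1 − cosθ) = 0.6(1 − cos45°) = 0.175736 m
v = √(2gh) = √(2·10.5·0.175736) = 1.92106 m/s = 4.297 mph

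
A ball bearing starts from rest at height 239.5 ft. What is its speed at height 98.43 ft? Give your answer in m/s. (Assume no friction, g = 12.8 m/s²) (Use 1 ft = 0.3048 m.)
Convert to SI: h₁−h₂ = 42.9981 m
mgh₁ = mgh₂ + ½mv² ⇒ v = √(2g(h₁−h₂)) = √(2·12.8·42.9981) = 33.18 m/s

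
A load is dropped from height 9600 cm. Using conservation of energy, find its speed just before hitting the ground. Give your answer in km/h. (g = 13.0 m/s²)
Convert to SI: h = 96.0 m
mgh = ½mv² ⇒ v = √(2gh) = √(2·13.0·96.0) = 49.96 m/s = 179.9 km/h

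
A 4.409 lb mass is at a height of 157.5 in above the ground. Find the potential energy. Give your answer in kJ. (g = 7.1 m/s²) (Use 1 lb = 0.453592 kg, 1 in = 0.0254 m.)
Convert to SI: m = 1.99989 kg, h = 4.0005 m
PE = mgh = (1.99989)(7.1)(4.0005) = 56.8039 J = 0.0568 kJ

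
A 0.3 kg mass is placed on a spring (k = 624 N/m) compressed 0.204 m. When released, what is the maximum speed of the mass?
½kx² = ½mv² ⇒ v = x√(k/m) = (0.204)√(624/0.3) = 9.304 m/s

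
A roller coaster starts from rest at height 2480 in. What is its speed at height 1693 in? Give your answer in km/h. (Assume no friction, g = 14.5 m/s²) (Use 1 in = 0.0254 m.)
Convert to SI: h₁−h₂ = 19.9898 m
mgh₁ = mgh₂ + ½mv² ⇒ v = √(2g(h₁−h₂)) = √(2·14.5·19.9898) = 24.077 m/s = 86.68 km/h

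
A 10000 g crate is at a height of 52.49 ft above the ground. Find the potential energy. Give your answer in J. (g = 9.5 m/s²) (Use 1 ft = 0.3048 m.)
Convert to SI: m = 10.0 kg, h = 15.999 m
PE = mgh = (10.0)(9.5)(15.999) = 1520 J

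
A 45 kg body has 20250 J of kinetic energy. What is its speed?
v = √(2·KE/m) = √(2·20250/45) = 30.0 m/s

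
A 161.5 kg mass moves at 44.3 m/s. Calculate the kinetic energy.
KE = ½mv² = ½(161.5)(44.3)² = 158500 J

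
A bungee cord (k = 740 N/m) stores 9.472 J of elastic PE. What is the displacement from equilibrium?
x = √(2·PE/k) = √(2·9.472/740) = 0.16 m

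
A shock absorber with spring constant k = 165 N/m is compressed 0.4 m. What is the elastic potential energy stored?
PE = ½kx² = ½(165)(0.4)² = 13.2 J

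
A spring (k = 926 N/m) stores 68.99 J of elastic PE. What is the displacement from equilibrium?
x = √(2·PE/k) = √(2·68.99/926) = 0.386 m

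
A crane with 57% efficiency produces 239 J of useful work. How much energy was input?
W_in = W_out/η = 239/0.57 = 419.3 J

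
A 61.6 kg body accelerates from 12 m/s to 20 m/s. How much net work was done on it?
W = ΔKE = ½m(v₂² − v₁²) = ½(61.6)(20² − 12²) = 7884.8 J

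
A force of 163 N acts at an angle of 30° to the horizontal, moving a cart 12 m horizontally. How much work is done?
W = F·d·cosθ = (163)(12)cos(30°) = 1694 J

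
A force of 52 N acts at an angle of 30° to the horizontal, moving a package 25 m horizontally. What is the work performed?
W = F·d·cosθ = (52)(25)cos(30°) = 1126 J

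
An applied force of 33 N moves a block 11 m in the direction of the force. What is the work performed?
W = F·d = (33)(11) = 363.0 J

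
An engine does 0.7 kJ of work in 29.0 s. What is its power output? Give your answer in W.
Convert to SI: W = 700.0 J, t = 29.0 s
P = W/t = 700.0/29.0 = 24.14 W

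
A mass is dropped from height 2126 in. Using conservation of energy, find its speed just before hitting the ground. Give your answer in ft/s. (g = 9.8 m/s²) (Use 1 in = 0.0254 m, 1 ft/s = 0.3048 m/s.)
Convert to SI: h = 54.0004 m
mgh = ½mv² ⇒ v = √(2gh) = √(2·9.8·54.0004) = 32.5332 m/s = 106.7 ft/s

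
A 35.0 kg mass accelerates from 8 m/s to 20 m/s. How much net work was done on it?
W = ΔKE = ½m(v₂² − v₁²) = ½(35.0)(20² − 8²) = 5880.0 J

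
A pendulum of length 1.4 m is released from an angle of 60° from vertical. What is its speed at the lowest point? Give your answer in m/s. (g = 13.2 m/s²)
h = L(1 − cosθ) = 1.4(1 − cos60°) = 0.7 m
v = √(2gh) = √(2·13.2·0.7) = 4.299 m/s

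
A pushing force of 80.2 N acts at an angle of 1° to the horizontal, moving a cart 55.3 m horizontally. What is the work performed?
W = F·d·cosθ = (80.2)(55.3)cos(1°) = 4434 J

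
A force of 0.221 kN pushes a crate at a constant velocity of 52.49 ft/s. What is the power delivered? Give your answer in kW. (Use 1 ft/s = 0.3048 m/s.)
Convert to SI: F = 221.0 N, v = 15.999 m/s
P = Fv = (221.0)(15.999) = 3535.77 W = 3.536 kW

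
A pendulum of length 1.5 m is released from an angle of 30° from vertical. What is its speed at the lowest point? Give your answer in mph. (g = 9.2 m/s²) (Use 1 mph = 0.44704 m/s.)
h = L(1 − cosθ) = 1.5(1 − cos30°) = 0.200962 m
v = √(2gh) = √(2·9.2·0.200962) = 1.92294 m/s = 4.301 mph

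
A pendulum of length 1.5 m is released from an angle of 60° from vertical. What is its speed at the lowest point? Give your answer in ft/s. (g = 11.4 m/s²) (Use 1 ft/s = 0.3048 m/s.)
h = L(1 − cosθ) = 1.5(1 − cos60°) = 0.75 m
v = √(2gh) = √(2·11.4·0.75) = 4.13521 m/s = 13.57 ft/s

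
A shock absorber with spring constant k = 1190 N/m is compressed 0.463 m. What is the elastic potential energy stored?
PE = ½kx² = ½(1190)(0.463)² = 127.5 J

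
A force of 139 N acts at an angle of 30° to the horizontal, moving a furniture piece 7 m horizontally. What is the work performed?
W = F·d·cosθ = (139)(7)cos(30°) = 842.6 J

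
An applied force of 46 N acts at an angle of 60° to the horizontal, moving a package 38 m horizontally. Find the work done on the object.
W = F·d·cosθ = (46)(38)cos(60°) = 874.0 J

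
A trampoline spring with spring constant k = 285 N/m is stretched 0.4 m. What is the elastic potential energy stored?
PE = ½kx² = ½(285)(0.4)² = 22.8 J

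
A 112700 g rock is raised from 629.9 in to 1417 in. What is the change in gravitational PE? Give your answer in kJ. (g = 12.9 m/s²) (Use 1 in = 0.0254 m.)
Convert to SI: m = 112.7 kg, Δh = 19.9923 m
ΔPE = mgΔh = (112.7)(12.9)(19.9923) = 29065.5 J = 29.07 kJ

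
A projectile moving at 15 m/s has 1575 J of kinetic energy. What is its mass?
m = 2·KE/v² = 2·1575/(15)² = 14.0 kg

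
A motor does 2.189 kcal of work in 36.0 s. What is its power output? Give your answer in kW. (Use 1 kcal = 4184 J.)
Convert to SI: W = 9158.78 J, t = 36.0 s
P = W/t = 9158.78/36.0 = 254.41 W = 0.2544 kW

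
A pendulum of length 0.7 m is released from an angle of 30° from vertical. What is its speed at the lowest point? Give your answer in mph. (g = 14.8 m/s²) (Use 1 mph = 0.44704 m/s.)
h = L(1 − cosθ) = 0.7(1 − cos30°) = 0.0937822 m
v = √(2gh) = √(2·14.8·0.0937822) = 1.66612 m/s = 3.727 mph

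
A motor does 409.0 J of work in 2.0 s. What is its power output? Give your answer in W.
P = W/t = 409.0/2.0 = 204.5 W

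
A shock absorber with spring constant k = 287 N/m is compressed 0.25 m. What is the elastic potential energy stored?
PE = ½kx² = ½(287)(0.25)² = 8.969 J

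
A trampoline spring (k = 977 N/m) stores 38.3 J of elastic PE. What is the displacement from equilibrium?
x = √(2·PE/k) = √(2·38.3/977) = 0.28 m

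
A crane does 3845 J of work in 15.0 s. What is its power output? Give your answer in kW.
P = W/t = 3845.0/15.0 = 256.333 W = 0.2563 kW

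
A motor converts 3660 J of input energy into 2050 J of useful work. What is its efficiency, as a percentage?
η = W_out/W_in = 2050/3660 = 56.01%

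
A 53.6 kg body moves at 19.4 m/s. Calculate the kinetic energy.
KE = ½mv² = ½(53.6)(19.4)² = 10090 J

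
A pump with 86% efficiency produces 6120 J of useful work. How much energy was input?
W_in = W_out/η = 6120/0.86 = 7116 J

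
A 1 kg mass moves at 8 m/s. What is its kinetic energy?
KE = ½mv² = ½(1)(8)² = 32.0 J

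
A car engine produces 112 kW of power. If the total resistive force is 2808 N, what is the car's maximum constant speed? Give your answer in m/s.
P = Fv ⇒ v = P/F = 112000 W/2808.0 N = 39.89 m/s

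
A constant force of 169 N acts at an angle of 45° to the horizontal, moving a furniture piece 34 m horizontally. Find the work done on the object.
W = F·d·cosθ = (169)(34)cos(45°) = 4063 J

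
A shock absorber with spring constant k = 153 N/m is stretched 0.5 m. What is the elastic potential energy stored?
PE = ½kx² = ½(153)(0.5)² = 19.13 J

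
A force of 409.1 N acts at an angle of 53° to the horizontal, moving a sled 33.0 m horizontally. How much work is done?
W = F·d·cosθ = (409.1)(33.0)cos(53°) = 8125 J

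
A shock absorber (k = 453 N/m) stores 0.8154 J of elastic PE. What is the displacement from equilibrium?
x = √(2·PE/k) = √(2·0.8154/453) = 0.06 m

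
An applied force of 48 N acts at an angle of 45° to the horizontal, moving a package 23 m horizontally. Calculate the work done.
W = F·d·cosθ = (48)(23)cos(45°) = 780.6 J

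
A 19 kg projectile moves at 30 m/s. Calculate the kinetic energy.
KE = ½mv² = ½(19)(30)² = 8550.0 J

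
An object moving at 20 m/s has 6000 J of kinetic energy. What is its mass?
m = 2·KE/v² = 2·6000/(20)² = 30.0 kg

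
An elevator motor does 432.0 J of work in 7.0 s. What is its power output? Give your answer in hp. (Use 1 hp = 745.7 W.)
P = W/t = 432.0/7.0 = 61.7143 W = 0.08276 hp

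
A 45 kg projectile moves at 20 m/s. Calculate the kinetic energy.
KE = ½mv² = ½(45)(20)² = 9000.0 J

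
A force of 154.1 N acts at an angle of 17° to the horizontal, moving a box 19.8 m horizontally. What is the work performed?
W = F·d·cosθ = (154.1)(19.8)cos(17°) = 2918 J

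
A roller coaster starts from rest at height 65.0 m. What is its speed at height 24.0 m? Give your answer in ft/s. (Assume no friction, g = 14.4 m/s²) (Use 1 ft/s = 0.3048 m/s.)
mgh₁ = mgh₂ + ½mv² ⇒ v = √(2g(h₁−h₂)) = √(2·14.4·41.0) = 34.3628 m/s = 112.7 ft/s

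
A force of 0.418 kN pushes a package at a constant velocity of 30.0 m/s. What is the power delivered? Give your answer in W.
Convert to SI: F = 418.0 N, v = 30.0 m/s
P = Fv = (418.0)(30.0) = 12540 W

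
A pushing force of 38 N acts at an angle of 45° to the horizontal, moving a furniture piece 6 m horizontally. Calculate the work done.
W = F·d·cosθ = (38)(6)cos(45°) = 161.2 J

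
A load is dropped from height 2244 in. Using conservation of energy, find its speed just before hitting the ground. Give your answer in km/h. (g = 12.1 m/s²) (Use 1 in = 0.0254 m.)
Convert to SI: h = 56.9976 m
mgh = ½mv² ⇒ v = √(2gh) = √(2·12.1·56.9976) = 37.1395 m/s = 133.7 km/h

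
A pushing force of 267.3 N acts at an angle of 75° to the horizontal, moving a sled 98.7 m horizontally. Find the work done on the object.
W = F·d·cosθ = (267.3)(98.7)cos(75°) = 6828 J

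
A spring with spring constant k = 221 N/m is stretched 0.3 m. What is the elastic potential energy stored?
PE = ½kx² = ½(221)(0.3)² = 9.945 J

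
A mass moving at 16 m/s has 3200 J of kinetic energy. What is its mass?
m = 2·KE/v² = 2·3200/(16)² = 25.0 kg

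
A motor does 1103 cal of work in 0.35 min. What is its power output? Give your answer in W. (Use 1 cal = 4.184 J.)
Convert to SI: W = 4614.95 J, t = 21.0 s
P = W/t = 4614.95/21.0 = 219.8 W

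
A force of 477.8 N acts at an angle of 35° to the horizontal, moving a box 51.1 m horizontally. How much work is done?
W = F·d·cosθ = (477.8)(51.1)cos(35°) = 20000 J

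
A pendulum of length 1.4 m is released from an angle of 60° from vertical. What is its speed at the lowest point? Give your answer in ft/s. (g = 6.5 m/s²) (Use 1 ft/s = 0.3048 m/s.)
h = L(1 − cosθ) = 1.4(1 − cos60°) = 0.7 m
v = √(2gh) = √(2·6.5·0.7) = 3.01662 m/s = 9.897 ft/s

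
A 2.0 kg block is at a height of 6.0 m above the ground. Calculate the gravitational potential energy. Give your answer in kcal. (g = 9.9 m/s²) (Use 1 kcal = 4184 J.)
PE = mgh = (2.0)(9.9)(6.0) = 118.8 J = 0.02839 kcal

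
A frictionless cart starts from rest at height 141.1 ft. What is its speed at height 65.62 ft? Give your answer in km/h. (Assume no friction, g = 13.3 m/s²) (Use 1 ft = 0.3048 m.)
Convert to SI: h₁−h₂ = 23.0063 m
mgh₁ = mgh₂ + ½mv² ⇒ v = √(2g(h₁−h₂)) = √(2·13.3·23.0063) = 24.738 m/s = 89.06 km/h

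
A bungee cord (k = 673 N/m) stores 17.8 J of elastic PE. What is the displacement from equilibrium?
x = √(2·PE/k) = √(2·17.8/673) = 0.23 m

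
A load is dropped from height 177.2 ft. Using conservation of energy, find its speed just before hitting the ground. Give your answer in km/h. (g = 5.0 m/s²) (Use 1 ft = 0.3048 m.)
Convert to SI: h = 54.0106 m
mgh = ½mv² ⇒ v = √(2gh) = √(2·5.0·54.0106) = 23.2402 m/s = 83.66 km/h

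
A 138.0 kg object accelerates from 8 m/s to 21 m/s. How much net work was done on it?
W = ΔKE = ½m(v₂² − v₁²) = ½(138.0)(21² − 8²) = 26013.0 J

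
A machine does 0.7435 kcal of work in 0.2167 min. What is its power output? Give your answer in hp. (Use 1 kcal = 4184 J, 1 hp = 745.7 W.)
Convert to SI: W = 3110.8 J, t = 13.002 s
P = W/t = 3110.8/13.002 = 239.256 W = 0.3208 hp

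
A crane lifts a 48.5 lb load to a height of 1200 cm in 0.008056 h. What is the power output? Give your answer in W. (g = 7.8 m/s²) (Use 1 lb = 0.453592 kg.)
Convert to SI: m = 21.9992 kg, h = 12.0 m, t = 29.0016 s
P = mgh/t = (21.9992)(7.8)(12.0)/29.0016 = 71.0 W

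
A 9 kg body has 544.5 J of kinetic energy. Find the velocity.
v = √(2·KE/m) = √(2·544.5/9) = 11.0 m/s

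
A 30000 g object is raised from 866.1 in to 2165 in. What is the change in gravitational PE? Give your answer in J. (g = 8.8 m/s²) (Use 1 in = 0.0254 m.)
Convert to SI: m = 30.0 kg, Δh = 32.9921 m
ΔPE = mgΔh = (30.0)(8.8)(32.9921) = 8710 J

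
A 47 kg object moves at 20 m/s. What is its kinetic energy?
KE = ½mv² = ½(47)(20)² = 9400.0 J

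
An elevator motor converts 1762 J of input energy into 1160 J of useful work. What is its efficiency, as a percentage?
η = W_out/W_in = 1160/1762 = 65.83%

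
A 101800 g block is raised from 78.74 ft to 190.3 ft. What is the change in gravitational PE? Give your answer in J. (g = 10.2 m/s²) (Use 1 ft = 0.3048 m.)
Convert to SI: m = 101.8 kg, Δh = 34.0035 m
ΔPE = mgΔh = (101.8)(10.2)(34.0035) = 35310 J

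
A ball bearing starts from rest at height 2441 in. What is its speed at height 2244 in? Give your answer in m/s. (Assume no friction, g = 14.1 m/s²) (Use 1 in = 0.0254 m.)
Convert to SI: h₁−h₂ = 5.0038 m
mgh₁ = mgh₂ + ½mv² ⇒ v = √(2g(h₁−h₂)) = √(2·14.1·5.0038) = 11.88 m/s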